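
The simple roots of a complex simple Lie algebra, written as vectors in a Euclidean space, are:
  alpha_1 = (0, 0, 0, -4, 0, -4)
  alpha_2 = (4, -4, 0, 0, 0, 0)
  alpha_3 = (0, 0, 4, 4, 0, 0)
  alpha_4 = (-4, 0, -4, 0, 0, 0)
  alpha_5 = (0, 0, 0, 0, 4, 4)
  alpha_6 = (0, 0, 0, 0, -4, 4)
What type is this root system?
Compute the Cartan integers a_ij = 2(alpha_i, alpha_j)/(alpha_j, alpha_j); the resulting 6x6 Cartan matrix is
[[2, 0, -1, 0, -1, -1], [0, 2, 0, -1, 0, 0], [-1, 0, 2, -1, 0, 0], [0, -1, -1, 2, 0, 0], [-1, 0, 0, 0, 2, 0], [-1, 0, 0, 0, 0, 2]].
All simple roots have the same length, so the diagram is simply laced. The associated Dynkin diagram is a chain of 4 nodes with a fork of two nodes at one end (D_6), so the type is D_6 (the algebra so(12)).

type D_6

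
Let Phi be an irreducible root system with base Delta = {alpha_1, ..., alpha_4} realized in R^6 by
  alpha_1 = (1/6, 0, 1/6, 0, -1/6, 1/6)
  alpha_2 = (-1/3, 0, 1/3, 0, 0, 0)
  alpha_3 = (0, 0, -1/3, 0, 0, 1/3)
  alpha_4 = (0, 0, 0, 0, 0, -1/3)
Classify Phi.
F4

Compute the Cartan integers a_ij = 2(alpha_i, alpha_j)/(alpha_j, alpha_j); the resulting 4x4 Cartan matrix is
[[2, 0, 0, -1], [0, 2, -1, 0], [0, -1, 2, -2], [-1, 0, -1, 2]].
The roots have two lengths (squared-length ratio 2:1); the short ones are alpha_{1,4}. The associated Dynkin diagram is a chain of 4 nodes with a double edge between the middle two (F_4), so the type is F_4.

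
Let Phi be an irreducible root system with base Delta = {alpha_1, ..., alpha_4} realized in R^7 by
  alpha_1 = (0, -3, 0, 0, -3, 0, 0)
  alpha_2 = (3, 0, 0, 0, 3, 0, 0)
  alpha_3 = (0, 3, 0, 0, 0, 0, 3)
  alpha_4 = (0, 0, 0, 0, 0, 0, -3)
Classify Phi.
B_4 (so(9))

Compute the Cartan integers a_ij = 2(alpha_i, alpha_j)/(alpha_j, alpha_j); the resulting 4x4 Cartan matrix is
[[2, -1, -1, 0], [-1, 2, 0, 0], [-1, 0, 2, -2], [0, 0, -1, 2]].
The roots have two lengths (squared-length ratio 2:1); the short ones are alpha_{4}. The associated Dynkin diagram is a chain of 4 nodes with a double edge at one end; the terminal node there is the unique short simple root (B_4), so the type is B_4 (the algebra so(9)).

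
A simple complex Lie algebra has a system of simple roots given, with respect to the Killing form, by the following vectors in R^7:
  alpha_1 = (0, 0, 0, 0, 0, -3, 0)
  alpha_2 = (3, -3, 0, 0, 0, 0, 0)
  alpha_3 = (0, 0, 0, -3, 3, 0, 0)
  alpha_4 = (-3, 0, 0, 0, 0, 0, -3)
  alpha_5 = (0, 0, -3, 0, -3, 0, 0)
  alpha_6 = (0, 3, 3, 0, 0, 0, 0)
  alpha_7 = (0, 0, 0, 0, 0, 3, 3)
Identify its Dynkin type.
Compute the Cartan integers a_ij = 2(alpha_i, alpha_j)/(alpha_j, alpha_j); the resulting 7x7 Cartan matrix is
[[2, 0, 0, 0, 0, 0, -1], [0, 2, 0, -1, 0, -1, 0], [0, 0, 2, 0, -1, 0, 0], [0, -1, 0, 2, 0, 0, -1], [0, 0, -1, 0, 2, -1, 0], [0, -1, 0, 0, -1, 2, 0], [-2, 0, 0, -1, 0, 0, 2]].
The roots have two lengths (squared-length ratio 2:1); the short ones are alpha_{1}. The associated Dynkin diagram is a chain of 7 nodes with a double edge at one end; the terminal node there is the unique short simple root (B_7), so the type is B_7 (the algebra so(15)).

B_7 (so(15))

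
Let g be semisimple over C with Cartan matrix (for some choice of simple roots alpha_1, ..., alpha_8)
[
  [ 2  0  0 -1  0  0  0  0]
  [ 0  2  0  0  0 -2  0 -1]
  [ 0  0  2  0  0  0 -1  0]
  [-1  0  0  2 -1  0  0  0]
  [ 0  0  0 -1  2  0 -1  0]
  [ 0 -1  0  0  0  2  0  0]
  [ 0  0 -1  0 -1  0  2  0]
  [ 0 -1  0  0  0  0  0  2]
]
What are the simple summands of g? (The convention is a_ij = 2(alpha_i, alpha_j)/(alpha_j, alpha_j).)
A_5 (sl(6)) ⊕ B_3 (so(7))

The diagram associated to this matrix has two connected components: the simple roots {alpha_1, alpha_3, alpha_4, alpha_5, alpha_7} form a chain of 5 nodes with single edges (A_5), and {alpha_2, alpha_6, alpha_8} form a chain of 3 nodes with a double edge at one end; the terminal node there is the unique short simple root (B_3). A semisimple Lie algebra decomposes uniquely as the direct sum of simple ideals, one per connected component of its Dynkin diagram, so g ≅ A_5 ⊕ B_3 (dimension 35 + 21 = 56).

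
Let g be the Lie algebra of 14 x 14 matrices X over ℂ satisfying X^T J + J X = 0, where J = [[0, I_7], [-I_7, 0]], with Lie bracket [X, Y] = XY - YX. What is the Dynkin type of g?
C7

This is sp(14), which has dimension 14(14+1)/2 = 105 and rank 14/2 = 7. In the classification of classical Lie algebras, the symplectic algebra sp(2n) has type C_n; here n = 7, so the Dynkin diagram is a chain of 7 nodes with a double edge at one end; the terminal node there is the unique long simple root (C_7). Hence the type is C_7.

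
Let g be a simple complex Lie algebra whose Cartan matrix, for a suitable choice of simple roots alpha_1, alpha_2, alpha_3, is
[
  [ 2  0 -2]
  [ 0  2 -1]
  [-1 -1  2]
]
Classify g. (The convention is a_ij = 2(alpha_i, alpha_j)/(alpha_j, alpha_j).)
C_3

The matrix has rank 3 with 2's on the diagonal. Reading the off-diagonal entries as Dynkin edges (a single edge where a_ij = a_ji = -1; a double or triple edge where a_ij * a_ji = 2 or 3), the diagram is a chain of 3 nodes with a double edge at one end; the terminal node there is the unique long simple root (C_3). One simple-root ordering that puts it in standard form is (alpha_2, alpha_3, alpha_1). So the algebra is type C_3, i.e. sp(6).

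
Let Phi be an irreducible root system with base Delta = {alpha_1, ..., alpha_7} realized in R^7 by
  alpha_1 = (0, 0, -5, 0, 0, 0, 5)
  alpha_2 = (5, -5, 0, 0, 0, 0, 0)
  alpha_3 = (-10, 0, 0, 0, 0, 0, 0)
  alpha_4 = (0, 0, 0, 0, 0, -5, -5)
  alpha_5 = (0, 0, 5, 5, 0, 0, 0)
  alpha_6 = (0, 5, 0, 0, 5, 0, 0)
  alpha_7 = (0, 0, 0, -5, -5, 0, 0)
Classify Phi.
C_7 (sp(14))

Compute the Cartan integers a_ij = 2(alpha_i, alpha_j)/(alpha_j, alpha_j); the resulting 7x7 Cartan matrix is
[[2, 0, 0, -1, -1, 0, 0], [0, 2, -1, 0, 0, -1, 0], [0, -2, 2, 0, 0, 0, 0], [-1, 0, 0, 2, 0, 0, 0], [-1, 0, 0, 0, 2, 0, -1], [0, -1, 0, 0, 0, 2, -1], [0, 0, 0, 0, -1, -1, 2]].
The roots have two lengths (squared-length ratio 2:1); the short ones are alpha_{1,2,4,5,6,7}. The associated Dynkin diagram is a chain of 7 nodes with a double edge at one end; the terminal node there is the unique long simple root (C_7), so the type is C_7 (the algebra sp(14)).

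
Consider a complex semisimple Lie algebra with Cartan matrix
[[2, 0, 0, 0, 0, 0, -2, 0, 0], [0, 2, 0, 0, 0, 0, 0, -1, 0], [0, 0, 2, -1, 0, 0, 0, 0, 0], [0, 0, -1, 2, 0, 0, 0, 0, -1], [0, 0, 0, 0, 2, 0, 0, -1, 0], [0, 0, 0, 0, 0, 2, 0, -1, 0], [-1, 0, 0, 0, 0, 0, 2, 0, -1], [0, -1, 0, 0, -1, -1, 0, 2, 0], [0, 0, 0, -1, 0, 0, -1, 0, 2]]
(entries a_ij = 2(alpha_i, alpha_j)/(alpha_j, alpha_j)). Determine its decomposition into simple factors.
The diagram associated to this matrix has two connected components: the simple roots {alpha_1, alpha_3, alpha_4, alpha_7, alpha_9} form a chain of 5 nodes with a double edge at one end; the terminal node there is the unique long simple root (C_5), and {alpha_2, alpha_5, alpha_6, alpha_8} form a chain of 2 nodes with a fork of two nodes at one end (D_4). A semisimple Lie algebra decomposes uniquely as the direct sum of simple ideals, one per connected component of its Dynkin diagram, so g ≅ C_5 ⊕ D_4 (dimension 55 + 28 = 83).

C_5 (sp(10)) + D_4 (so(8))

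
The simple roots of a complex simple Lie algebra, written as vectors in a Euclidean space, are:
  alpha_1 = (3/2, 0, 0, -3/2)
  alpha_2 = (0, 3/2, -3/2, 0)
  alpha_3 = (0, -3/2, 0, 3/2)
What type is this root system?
Compute the Cartan integers a_ij = 2(alpha_i, alpha_j)/(alpha_j, alpha_j); the resulting 3x3 Cartan matrix is
[[2, 0, -1], [0, 2, -1], [-1, -1, 2]].
All simple roots have the same length, so the diagram is simply laced. The associated Dynkin diagram is a chain of 3 nodes with single edges (A_3), so the type is A_3 (the algebra sl(4)).

A_3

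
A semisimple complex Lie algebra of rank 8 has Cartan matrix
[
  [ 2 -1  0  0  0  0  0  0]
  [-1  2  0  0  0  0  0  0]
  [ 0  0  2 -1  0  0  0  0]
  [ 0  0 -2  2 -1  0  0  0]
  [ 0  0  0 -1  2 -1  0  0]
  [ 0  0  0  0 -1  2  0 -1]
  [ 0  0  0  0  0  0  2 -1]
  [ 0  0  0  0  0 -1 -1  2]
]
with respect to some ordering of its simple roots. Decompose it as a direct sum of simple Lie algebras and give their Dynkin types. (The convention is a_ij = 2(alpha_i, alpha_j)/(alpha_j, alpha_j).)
The diagram associated to this matrix has two connected components: the simple roots {alpha_1, alpha_2} form a chain of 2 nodes with single edges (A_2), and {alpha_3, alpha_4, alpha_5, alpha_6, alpha_7, alpha_8} form a chain of 6 nodes with a double edge at one end; the terminal node there is the unique short simple root (B_6). A semisimple Lie algebra decomposes uniquely as the direct sum of simple ideals, one per connected component of its Dynkin diagram, so g ≅ A_2 ⊕ B_6 (dimension 8 + 78 = 86).

A_2 (sl(3)) ⊕ B_6 (so(13))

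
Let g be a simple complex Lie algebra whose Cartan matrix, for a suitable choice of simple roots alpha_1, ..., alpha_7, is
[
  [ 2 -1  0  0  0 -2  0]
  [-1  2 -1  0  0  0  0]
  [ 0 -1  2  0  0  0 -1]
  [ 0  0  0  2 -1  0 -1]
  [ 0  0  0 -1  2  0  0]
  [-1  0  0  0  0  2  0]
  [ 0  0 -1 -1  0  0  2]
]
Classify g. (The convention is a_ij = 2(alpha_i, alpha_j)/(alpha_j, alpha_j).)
The matrix has rank 7 with 2's on the diagonal. Reading the off-diagonal entries as Dynkin edges (a single edge where a_ij = a_ji = -1; a double or triple edge where a_ij * a_ji = 2 or 3), the diagram is a chain of 7 nodes with a double edge at one end; the terminal node there is the unique short simple root (B_7). One simple-root ordering that puts it in standard form is (alpha_5, alpha_4, alpha_7, alpha_3, alpha_2, alpha_1, alpha_6). So the algebra is type B_7, i.e. so(15).

type B_7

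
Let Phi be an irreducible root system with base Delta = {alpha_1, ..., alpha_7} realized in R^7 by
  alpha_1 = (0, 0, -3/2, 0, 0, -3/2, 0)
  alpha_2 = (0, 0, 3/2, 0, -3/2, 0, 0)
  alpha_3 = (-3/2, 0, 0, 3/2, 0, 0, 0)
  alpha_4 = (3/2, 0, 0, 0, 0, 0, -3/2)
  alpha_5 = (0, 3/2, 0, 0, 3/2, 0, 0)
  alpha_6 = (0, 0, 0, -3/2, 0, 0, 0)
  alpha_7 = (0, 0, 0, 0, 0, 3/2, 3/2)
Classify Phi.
B_7

Compute the Cartan integers a_ij = 2(alpha_i, alpha_j)/(alpha_j, alpha_j); the resulting 7x7 Cartan matrix is
[[2, -1, 0, 0, 0, 0, -1], [-1, 2, 0, 0, -1, 0, 0], [0, 0, 2, -1, 0, -2, 0], [0, 0, -1, 2, 0, 0, -1], [0, -1, 0, 0, 2, 0, 0], [0, 0, -1, 0, 0, 2, 0], [-1, 0, 0, -1, 0, 0, 2]].
The roots have two lengths (squared-length ratio 2:1); the short ones are alpha_{6}. The associated Dynkin diagram is a chain of 7 nodes with a double edge at one end; the terminal node there is the unique short simple root (B_7), so the type is B_7 (the algebra so(15)).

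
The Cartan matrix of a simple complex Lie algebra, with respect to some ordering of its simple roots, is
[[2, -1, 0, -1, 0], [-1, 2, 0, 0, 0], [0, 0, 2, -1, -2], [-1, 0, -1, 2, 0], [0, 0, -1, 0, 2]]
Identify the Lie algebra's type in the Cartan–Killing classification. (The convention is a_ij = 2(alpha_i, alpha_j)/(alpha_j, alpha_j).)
The matrix has rank 5 with 2's on the diagonal. Reading the off-diagonal entries as Dynkin edges (a single edge where a_ij = a_ji = -1; a double or triple edge where a_ij * a_ji = 2 or 3), the diagram is a chain of 5 nodes with a double edge at one end; the terminal node there is the unique short simple root (B_5). One simple-root ordering that puts it in standard form is (alpha_2, alpha_1, alpha_4, alpha_3, alpha_5). So the algebra is type B_5, i.e. so(11).

B5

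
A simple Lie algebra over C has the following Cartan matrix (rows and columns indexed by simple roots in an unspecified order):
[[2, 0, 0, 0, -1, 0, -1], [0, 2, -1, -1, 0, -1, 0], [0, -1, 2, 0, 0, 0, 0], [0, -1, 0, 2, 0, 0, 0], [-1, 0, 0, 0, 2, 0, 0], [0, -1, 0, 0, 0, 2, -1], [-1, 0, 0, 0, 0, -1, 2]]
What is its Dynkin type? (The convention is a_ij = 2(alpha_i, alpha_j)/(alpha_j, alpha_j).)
The matrix has rank 7 with 2's on the diagonal. Reading the off-diagonal entries as Dynkin edges (a single edge where a_ij = a_ji = -1; a double or triple edge where a_ij * a_ji = 2 or 3), the diagram is a chain of 5 nodes with a fork of two nodes at one end (D_7). One simple-root ordering that puts it in standard form is (alpha_5, alpha_1, alpha_7, alpha_6, alpha_2, alpha_3, alpha_4). So the algebra is type D_7, i.e. so(14).

D7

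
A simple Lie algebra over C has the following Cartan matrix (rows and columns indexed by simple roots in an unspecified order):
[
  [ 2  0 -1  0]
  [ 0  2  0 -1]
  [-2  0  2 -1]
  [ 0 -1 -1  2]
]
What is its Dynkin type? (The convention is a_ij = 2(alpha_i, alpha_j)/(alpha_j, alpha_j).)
B_4 (so(9))

The matrix has rank 4 with 2's on the diagonal. Reading the off-diagonal entries as Dynkin edges (a single edge where a_ij = a_ji = -1; a double or triple edge where a_ij * a_ji = 2 or 3), the diagram is a chain of 4 nodes with a double edge at one end; the terminal node there is the unique short simple root (B_4). One simple-root ordering that puts it in standard form is (alpha_2, alpha_4, alpha_3, alpha_1). So the algebra is type B_4, i.e. so(9).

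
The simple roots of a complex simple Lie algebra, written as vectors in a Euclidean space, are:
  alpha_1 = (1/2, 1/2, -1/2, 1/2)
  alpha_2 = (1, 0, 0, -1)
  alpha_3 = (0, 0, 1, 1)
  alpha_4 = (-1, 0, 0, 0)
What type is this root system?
F4

Compute the Cartan integers a_ij = 2(alpha_i, alpha_j)/(alpha_j, alpha_j); the resulting 4x4 Cartan matrix is
[[2, 0, 0, -1], [0, 2, -1, -2], [0, -1, 2, 0], [-1, -1, 0, 2]].
The roots have two lengths (squared-length ratio 2:1); the short ones are alpha_{1,4}. The associated Dynkin diagram is a chain of 4 nodes with a double edge between the middle two (F_4), so the type is F_4.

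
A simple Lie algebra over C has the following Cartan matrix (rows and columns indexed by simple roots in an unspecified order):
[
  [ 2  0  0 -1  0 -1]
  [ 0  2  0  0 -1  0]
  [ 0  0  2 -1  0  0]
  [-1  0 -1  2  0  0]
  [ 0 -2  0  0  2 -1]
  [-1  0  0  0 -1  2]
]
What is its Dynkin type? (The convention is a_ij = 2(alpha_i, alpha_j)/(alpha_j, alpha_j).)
type B_6

The matrix has rank 6 with 2's on the diagonal. Reading the off-diagonal entries as Dynkin edges (a single edge where a_ij = a_ji = -1; a double or triple edge where a_ij * a_ji = 2 or 3), the diagram is a chain of 6 nodes with a double edge at one end; the terminal node there is the unique short simple root (B_6). One simple-root ordering that puts it in standard form is (alpha_3, alpha_4, alpha_1, alpha_6, alpha_5, alpha_2). So the algebra is type B_6, i.e. so(13).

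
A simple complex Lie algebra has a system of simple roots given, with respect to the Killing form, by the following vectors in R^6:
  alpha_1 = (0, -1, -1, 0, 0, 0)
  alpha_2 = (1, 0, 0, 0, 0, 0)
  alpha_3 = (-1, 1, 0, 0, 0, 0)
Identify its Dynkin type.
Compute the Cartan integers a_ij = 2(alpha_i, alpha_j)/(alpha_j, alpha_j); the resulting 3x3 Cartan matrix is
[[2, 0, -1], [0, 2, -1], [-1, -2, 2]].
The roots have two lengths (squared-length ratio 2:1); the short ones are alpha_{2}. The associated Dynkin diagram is a chain of 3 nodes with a double edge at one end; the terminal node there is the unique short simple root (B_3), so the type is B_3 (the algebra so(7)).

type B_3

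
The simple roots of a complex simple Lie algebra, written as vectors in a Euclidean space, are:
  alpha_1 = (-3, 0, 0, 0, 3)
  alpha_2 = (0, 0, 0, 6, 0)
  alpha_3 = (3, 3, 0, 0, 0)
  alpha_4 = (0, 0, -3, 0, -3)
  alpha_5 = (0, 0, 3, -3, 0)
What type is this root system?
C_5

Compute the Cartan integers a_ij = 2(alpha_i, alpha_j)/(alpha_j, alpha_j); the resulting 5x5 Cartan matrix is
[[2, 0, -1, -1, 0], [0, 2, 0, 0, -2], [-1, 0, 2, 0, 0], [-1, 0, 0, 2, -1], [0, -1, 0, -1, 2]].
The roots have two lengths (squared-length ratio 2:1); the short ones are alpha_{1,3,4,5}. The associated Dynkin diagram is a chain of 5 nodes with a double edge at one end; the terminal node there is the unique long simple root (C_5), so the type is C_5 (the algebra sp(10)).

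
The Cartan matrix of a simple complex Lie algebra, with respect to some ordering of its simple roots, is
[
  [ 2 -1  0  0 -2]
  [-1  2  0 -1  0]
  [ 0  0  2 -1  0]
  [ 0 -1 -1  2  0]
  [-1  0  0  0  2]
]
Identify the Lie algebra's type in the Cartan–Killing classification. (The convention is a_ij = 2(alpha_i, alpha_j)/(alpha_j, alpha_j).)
B5

The matrix has rank 5 with 2's on the diagonal. Reading the off-diagonal entries as Dynkin edges (a single edge where a_ij = a_ji = -1; a double or triple edge where a_ij * a_ji = 2 or 3), the diagram is a chain of 5 nodes with a double edge at one end; the terminal node there is the unique short simple root (B_5). One simple-root ordering that puts it in standard form is (alpha_3, alpha_4, alpha_2, alpha_1, alpha_5). So the algebra is type B_5, i.e. so(11).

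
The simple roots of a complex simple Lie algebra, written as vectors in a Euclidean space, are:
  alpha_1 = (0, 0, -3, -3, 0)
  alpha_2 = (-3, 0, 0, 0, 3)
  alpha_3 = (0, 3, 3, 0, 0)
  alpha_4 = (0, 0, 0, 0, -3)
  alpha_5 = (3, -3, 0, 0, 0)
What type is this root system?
B_5 (so(11))

Compute the Cartan integers a_ij = 2(alpha_i, alpha_j)/(alpha_j, alpha_j); the resulting 5x5 Cartan matrix is
[[2, 0, -1, 0, 0], [0, 2, 0, -2, -1], [-1, 0, 2, 0, -1], [0, -1, 0, 2, 0], [0, -1, -1, 0, 2]].
The roots have two lengths (squared-length ratio 2:1); the short ones are alpha_{4}. The associated Dynkin diagram is a chain of 5 nodes with a double edge at one end; the terminal node there is the unique short simple root (B_5), so the type is B_5 (the algebra so(11)).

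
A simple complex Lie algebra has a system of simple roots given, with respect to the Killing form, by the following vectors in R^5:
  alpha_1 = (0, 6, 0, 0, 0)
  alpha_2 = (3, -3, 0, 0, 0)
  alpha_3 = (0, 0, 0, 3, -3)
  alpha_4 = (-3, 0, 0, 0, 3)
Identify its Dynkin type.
C4

Compute the Cartan integers a_ij = 2(alpha_i, alpha_j)/(alpha_j, alpha_j); the resulting 4x4 Cartan matrix is
[[2, -2, 0, 0], [-1, 2, 0, -1], [0, 0, 2, -1], [0, -1, -1, 2]].
The roots have two lengths (squared-length ratio 2:1); the short ones are alpha_{2,3,4}. The associated Dynkin diagram is a chain of 4 nodes with a double edge at one end; the terminal node there is the unique long simple root (C_4), so the type is C_4 (the algebra sp(8)).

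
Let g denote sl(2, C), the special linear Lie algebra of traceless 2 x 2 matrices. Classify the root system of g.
This is sl(2), which has dimension 2^2 - 1 = 3 and rank 2 - 1 = 1 (a Cartan subalgebra is the diagonal traceless matrices). In the classification of classical Lie algebras, the special linear algebra sl(n+1) has type A_n; here n = 1, so the Dynkin diagram is a chain of 1 nodes with single edges (A_1). Hence the type is A_1.

type A_1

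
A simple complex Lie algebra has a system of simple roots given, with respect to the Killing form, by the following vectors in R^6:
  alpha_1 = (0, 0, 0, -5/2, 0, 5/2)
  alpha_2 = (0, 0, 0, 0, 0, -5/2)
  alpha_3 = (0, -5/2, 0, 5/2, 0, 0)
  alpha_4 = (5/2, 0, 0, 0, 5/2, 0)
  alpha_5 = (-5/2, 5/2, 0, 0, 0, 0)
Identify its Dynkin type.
Compute the Cartan integers a_ij = 2(alpha_i, alpha_j)/(alpha_j, alpha_j); the resulting 5x5 Cartan matrix is
[[2, -2, -1, 0, 0], [-1, 2, 0, 0, 0], [-1, 0, 2, 0, -1], [0, 0, 0, 2, -1], [0, 0, -1, -1, 2]].
The roots have two lengths (squared-length ratio 2:1); the short ones are alpha_{2}. The associated Dynkin diagram is a chain of 5 nodes with a double edge at one end; the terminal node there is the unique short simple root (B_5), so the type is B_5 (the algebra so(11)).

B5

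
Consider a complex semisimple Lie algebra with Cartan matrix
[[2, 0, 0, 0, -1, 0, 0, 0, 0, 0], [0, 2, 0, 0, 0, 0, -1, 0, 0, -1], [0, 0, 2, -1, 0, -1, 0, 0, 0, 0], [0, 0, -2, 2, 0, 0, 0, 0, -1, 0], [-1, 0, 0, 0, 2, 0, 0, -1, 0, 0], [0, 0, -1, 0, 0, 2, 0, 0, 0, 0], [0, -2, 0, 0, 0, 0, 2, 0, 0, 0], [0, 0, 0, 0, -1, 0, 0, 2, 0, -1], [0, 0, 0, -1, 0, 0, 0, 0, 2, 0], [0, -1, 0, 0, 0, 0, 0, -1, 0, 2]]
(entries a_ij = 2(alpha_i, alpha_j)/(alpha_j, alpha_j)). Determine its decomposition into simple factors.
C_6 (sp(12)) + F_4

The diagram associated to this matrix has two connected components: the simple roots {alpha_1, alpha_2, alpha_5, alpha_7, alpha_8, alpha_10} form a chain of 6 nodes with a double edge at one end; the terminal node there is the unique long simple root (C_6), and {alpha_3, alpha_4, alpha_6, alpha_9} form a chain of 4 nodes with a double edge between the middle two (F_4). A semisimple Lie algebra decomposes uniquely as the direct sum of simple ideals, one per connected component of its Dynkin diagram, so g ≅ C_6 ⊕ F_4 (dimension 78 + 52 = 130).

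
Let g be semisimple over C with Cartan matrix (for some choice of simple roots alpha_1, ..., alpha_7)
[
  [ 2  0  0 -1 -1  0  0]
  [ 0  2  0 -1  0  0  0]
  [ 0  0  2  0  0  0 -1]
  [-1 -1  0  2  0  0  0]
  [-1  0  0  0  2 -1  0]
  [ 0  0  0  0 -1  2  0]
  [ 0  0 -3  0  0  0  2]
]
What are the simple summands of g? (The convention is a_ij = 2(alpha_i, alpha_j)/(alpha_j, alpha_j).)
The diagram associated to this matrix has two connected components: the simple roots {alpha_1, alpha_2, alpha_4, alpha_5, alpha_6} form a chain of 5 nodes with single edges (A_5), and {alpha_3, alpha_7} form two nodes joined by a triple edge (G_2). A semisimple Lie algebra decomposes uniquely as the direct sum of simple ideals, one per connected component of its Dynkin diagram, so g ≅ A_5 ⊕ G_2 (dimension 35 + 14 = 49).

type A_5 + type G_2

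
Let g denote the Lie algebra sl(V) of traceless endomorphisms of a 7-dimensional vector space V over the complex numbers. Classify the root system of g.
This is sl(7), which has dimension 7^2 - 1 = 48 and rank 7 - 1 = 6 (a Cartan subalgebra is the diagonal traceless matrices). In the classification of classical Lie algebras, the special linear algebra sl(n+1) has type A_n; here n = 6, so the Dynkin diagram is a chain of 6 nodes with single edges (A_6). Hence the type is A_6.

A6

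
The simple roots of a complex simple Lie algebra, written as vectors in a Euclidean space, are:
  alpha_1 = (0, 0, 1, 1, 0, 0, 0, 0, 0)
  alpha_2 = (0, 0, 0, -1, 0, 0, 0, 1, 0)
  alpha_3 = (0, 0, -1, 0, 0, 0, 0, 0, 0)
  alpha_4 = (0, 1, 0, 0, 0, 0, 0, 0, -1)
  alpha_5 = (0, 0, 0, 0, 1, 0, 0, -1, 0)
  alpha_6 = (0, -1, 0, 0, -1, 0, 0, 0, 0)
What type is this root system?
B_6 (so(13))

Compute the Cartan integers a_ij = 2(alpha_i, alpha_j)/(alpha_j, alpha_j); the resulting 6x6 Cartan matrix is
[[2, -1, -2, 0, 0, 0], [-1, 2, 0, 0, -1, 0], [-1, 0, 2, 0, 0, 0], [0, 0, 0, 2, 0, -1], [0, -1, 0, 0, 2, -1], [0, 0, 0, -1, -1, 2]].
The roots have two lengths (squared-length ratio 2:1); the short ones are alpha_{3}. The associated Dynkin diagram is a chain of 6 nodes with a double edge at one end; the terminal node there is the unique short simple root (B_6), so the type is B_6 (the algebra so(13)).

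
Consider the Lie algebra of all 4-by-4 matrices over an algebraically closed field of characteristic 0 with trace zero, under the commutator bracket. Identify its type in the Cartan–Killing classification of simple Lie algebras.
A_3 (sl(4))

This is sl(4), which has dimension 4^2 - 1 = 15 and rank 4 - 1 = 3 (a Cartan subalgebra is the diagonal traceless matrices). In the classification of classical Lie algebras, the special linear algebra sl(n+1) has type A_n; here n = 3, so the Dynkin diagram is a chain of 3 nodes with single edges (A_3). Hence the type is A_3.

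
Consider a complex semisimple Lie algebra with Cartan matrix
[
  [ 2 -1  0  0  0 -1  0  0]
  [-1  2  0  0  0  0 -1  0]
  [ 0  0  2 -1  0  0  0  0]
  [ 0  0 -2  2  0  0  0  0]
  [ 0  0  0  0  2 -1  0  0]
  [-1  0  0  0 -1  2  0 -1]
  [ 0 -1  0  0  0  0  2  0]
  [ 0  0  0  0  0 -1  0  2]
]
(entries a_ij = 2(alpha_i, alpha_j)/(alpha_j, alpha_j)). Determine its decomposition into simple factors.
The diagram associated to this matrix has two connected components: the simple roots {alpha_3, alpha_4} form a chain of 2 nodes with a double edge at one end; the terminal node there is the unique short simple root (B_2), and {alpha_1, alpha_2, alpha_5, alpha_6, alpha_7, alpha_8} form a chain of 4 nodes with a fork of two nodes at one end (D_6). A semisimple Lie algebra decomposes uniquely as the direct sum of simple ideals, one per connected component of its Dynkin diagram, so g ≅ B_2 ⊕ D_6 (dimension 10 + 66 = 76).

B_2 + D_6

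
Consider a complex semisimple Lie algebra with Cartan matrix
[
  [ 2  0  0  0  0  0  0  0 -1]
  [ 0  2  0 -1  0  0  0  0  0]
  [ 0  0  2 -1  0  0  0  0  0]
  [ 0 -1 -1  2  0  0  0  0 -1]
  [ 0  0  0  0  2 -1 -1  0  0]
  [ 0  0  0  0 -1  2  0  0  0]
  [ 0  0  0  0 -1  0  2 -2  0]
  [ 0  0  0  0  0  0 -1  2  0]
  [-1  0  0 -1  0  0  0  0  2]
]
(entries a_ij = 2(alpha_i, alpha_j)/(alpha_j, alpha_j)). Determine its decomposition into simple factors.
type B_4 ⊕ type D_5

The diagram associated to this matrix has two connected components: the simple roots {alpha_5, alpha_6, alpha_7, alpha_8} form a chain of 4 nodes with a double edge at one end; the terminal node there is the unique short simple root (B_4), and {alpha_1, alpha_2, alpha_3, alpha_4, alpha_9} form a chain of 3 nodes with a fork of two nodes at one end (D_5). A semisimple Lie algebra decomposes uniquely as the direct sum of simple ideals, one per connected component of its Dynkin diagram, so g ≅ B_4 ⊕ D_5 (dimension 36 + 45 = 81).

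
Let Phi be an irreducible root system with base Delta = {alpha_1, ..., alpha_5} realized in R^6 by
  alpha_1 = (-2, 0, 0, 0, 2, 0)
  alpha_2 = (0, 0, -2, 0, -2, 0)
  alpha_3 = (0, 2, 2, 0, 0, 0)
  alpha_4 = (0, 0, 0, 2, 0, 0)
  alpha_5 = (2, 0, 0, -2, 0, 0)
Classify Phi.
Compute the Cartan integers a_ij = 2(alpha_i, alpha_j)/(alpha_j, alpha_j); the resulting 5x5 Cartan matrix is
[[2, -1, 0, 0, -1], [-1, 2, -1, 0, 0], [0, -1, 2, 0, 0], [0, 0, 0, 2, -1], [-1, 0, 0, -2, 2]].
The roots have two lengths (squared-length ratio 2:1); the short ones are alpha_{4}. The associated Dynkin diagram is a chain of 5 nodes with a double edge at one end; the terminal node there is the unique short simple root (B_5), so the type is B_5 (the algebra so(11)).

B_5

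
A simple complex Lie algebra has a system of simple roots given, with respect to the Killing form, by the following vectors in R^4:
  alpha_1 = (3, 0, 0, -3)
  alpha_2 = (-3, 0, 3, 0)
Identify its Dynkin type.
Compute the Cartan integers a_ij = 2(alpha_i, alpha_j)/(alpha_j, alpha_j); the resulting 2x2 Cartan matrix is
[[2, -1], [-1, 2]].
All simple roots have the same length, so the diagram is simply laced. The associated Dynkin diagram is a chain of 2 nodes with single edges (A_2), so the type is A_2 (the algebra sl(3)).

A_2 (sl(3))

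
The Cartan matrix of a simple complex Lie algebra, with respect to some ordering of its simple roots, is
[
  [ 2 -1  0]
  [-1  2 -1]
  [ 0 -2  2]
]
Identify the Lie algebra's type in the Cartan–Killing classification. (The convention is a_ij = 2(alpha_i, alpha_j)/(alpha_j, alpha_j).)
C_3 (sp(6))

The matrix has rank 3 with 2's on the diagonal. Reading the off-diagonal entries as Dynkin edges (a single edge where a_ij = a_ji = -1; a double or triple edge where a_ij * a_ji = 2 or 3), the diagram is a chain of 3 nodes with a double edge at one end; the terminal node there is the unique long simple root (C_3). One simple-root ordering that puts it in standard form is (alpha_1, alpha_2, alpha_3). So the algebra is type C_3, i.e. sp(6).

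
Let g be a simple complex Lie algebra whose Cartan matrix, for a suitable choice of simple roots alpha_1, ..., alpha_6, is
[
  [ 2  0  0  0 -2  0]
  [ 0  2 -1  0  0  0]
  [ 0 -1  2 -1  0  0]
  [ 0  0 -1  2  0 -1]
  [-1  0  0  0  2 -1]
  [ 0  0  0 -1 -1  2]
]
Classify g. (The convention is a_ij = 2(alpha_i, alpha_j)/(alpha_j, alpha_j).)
C_6 (sp(12))

The matrix has rank 6 with 2's on the diagonal. Reading the off-diagonal entries as Dynkin edges (a single edge where a_ij = a_ji = -1; a double or triple edge where a_ij * a_ji = 2 or 3), the diagram is a chain of 6 nodes with a double edge at one end; the terminal node there is the unique long simple root (C_6). One simple-root ordering that puts it in standard form is (alpha_2, alpha_3, alpha_4, alpha_6, alpha_5, alpha_1). So the algebra is type C_6, i.e. sp(12).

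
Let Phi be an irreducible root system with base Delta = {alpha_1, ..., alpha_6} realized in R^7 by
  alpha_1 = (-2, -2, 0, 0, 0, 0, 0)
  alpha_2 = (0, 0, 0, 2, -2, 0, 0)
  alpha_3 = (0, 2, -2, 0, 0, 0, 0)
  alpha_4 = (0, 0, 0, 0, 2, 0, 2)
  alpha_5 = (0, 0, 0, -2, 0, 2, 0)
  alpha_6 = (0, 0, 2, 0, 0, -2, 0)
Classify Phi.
Compute the Cartan integers a_ij = 2(alpha_i, alpha_j)/(alpha_j, alpha_j); the resulting 6x6 Cartan matrix is
[[2, 0, -1, 0, 0, 0], [0, 2, 0, -1, -1, 0], [-1, 0, 2, 0, 0, -1], [0, -1, 0, 2, 0, 0], [0, -1, 0, 0, 2, -1], [0, 0, -1, 0, -1, 2]].
All simple roots have the same length, so the diagram is simply laced. The associated Dynkin diagram is a chain of 6 nodes with single edges (A_6), so the type is A_6 (the algebra sl(7)).

A_6 (sl(7))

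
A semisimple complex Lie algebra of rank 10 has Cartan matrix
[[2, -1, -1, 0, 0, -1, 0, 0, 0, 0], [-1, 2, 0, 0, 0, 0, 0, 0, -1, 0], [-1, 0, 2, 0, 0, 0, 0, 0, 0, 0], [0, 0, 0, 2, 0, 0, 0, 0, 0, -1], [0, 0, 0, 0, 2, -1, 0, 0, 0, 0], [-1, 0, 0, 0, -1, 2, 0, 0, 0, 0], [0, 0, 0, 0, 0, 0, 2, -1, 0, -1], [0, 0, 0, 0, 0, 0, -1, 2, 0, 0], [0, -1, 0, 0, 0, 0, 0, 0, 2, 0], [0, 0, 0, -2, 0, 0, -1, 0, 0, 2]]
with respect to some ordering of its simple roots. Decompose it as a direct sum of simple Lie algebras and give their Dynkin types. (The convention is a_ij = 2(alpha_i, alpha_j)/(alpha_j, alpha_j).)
The diagram associated to this matrix has two connected components: the simple roots {alpha_4, alpha_7, alpha_8, alpha_10} form a chain of 4 nodes with a double edge at one end; the terminal node there is the unique short simple root (B_4), and {alpha_1, alpha_2, alpha_3, alpha_5, alpha_6, alpha_9} form a chain of 5 nodes with one extra node attached to the third node from one end (E_6). A semisimple Lie algebra decomposes uniquely as the direct sum of simple ideals, one per connected component of its Dynkin diagram, so g ≅ B_4 ⊕ E_6 (dimension 36 + 78 = 114).

B_4 (so(9)) + E_6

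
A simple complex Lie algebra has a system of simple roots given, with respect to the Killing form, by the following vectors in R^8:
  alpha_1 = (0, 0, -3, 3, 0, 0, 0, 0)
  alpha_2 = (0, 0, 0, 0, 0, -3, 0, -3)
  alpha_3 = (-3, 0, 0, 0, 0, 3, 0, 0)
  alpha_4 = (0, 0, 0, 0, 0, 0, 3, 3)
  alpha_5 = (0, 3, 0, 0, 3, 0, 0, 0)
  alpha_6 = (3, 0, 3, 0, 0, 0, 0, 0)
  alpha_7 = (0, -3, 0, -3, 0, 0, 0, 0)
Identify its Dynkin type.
Compute the Cartan integers a_ij = 2(alpha_i, alpha_j)/(alpha_j, alpha_j); the resulting 7x7 Cartan matrix is
[[2, 0, 0, 0, 0, -1, -1], [0, 2, -1, -1, 0, 0, 0], [0, -1, 2, 0, 0, -1, 0], [0, -1, 0, 2, 0, 0, 0], [0, 0, 0, 0, 2, 0, -1], [-1, 0, -1, 0, 0, 2, 0], [-1, 0, 0, 0, -1, 0, 2]].
All simple roots have the same length, so the diagram is simply laced. The associated Dynkin diagram is a chain of 7 nodes with single edges (A_7), so the type is A_7 (the algebra sl(8)).

type A_7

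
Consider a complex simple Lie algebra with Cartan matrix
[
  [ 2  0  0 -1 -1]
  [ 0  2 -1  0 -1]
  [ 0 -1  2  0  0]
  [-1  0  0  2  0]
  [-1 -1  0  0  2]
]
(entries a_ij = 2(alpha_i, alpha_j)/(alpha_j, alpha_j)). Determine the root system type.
type A_5

The matrix has rank 5 with 2's on the diagonal. Reading the off-diagonal entries as Dynkin edges (a single edge where a_ij = a_ji = -1; a double or triple edge where a_ij * a_ji = 2 or 3), the diagram is a chain of 5 nodes with single edges (A_5). One simple-root ordering that puts it in standard form is (alpha_3, alpha_2, alpha_5, alpha_1, alpha_4). So the algebra is type A_5, i.e. sl(6).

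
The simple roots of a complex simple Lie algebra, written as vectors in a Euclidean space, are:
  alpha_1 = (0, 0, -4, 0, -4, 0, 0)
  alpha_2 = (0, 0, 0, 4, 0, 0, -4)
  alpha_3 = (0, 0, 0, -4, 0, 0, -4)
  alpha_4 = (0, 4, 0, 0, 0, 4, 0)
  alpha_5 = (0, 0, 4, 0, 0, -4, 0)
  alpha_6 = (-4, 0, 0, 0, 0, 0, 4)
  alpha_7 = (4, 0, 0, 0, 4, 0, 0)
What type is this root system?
Compute the Cartan integers a_ij = 2(alpha_i, alpha_j)/(alpha_j, alpha_j); the resulting 7x7 Cartan matrix is
[[2, 0, 0, 0, -1, 0, -1], [0, 2, 0, 0, 0, -1, 0], [0, 0, 2, 0, 0, -1, 0], [0, 0, 0, 2, -1, 0, 0], [-1, 0, 0, -1, 2, 0, 0], [0, -1, -1, 0, 0, 2, -1], [-1, 0, 0, 0, 0, -1, 2]].
All simple roots have the same length, so the diagram is simply laced. The associated Dynkin diagram is a chain of 5 nodes with a fork of two nodes at one end (D_7), so the type is D_7 (the algebra so(14)).

D_7 (so(14))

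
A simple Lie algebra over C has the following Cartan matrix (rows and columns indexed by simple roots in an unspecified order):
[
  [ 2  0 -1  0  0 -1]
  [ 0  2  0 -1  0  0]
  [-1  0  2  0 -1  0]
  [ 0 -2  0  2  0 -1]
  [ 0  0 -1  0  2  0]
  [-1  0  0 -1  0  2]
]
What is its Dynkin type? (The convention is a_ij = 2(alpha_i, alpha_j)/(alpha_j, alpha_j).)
B_6 (so(13))

The matrix has rank 6 with 2's on the diagonal. Reading the off-diagonal entries as Dynkin edges (a single edge where a_ij = a_ji = -1; a double or triple edge where a_ij * a_ji = 2 or 3), the diagram is a chain of 6 nodes with a double edge at one end; the terminal node there is the unique short simple root (B_6). One simple-root ordering that puts it in standard form is (alpha_5, alpha_3, alpha_1, alpha_6, alpha_4, alpha_2). So the algebra is type B_6, i.e. so(13).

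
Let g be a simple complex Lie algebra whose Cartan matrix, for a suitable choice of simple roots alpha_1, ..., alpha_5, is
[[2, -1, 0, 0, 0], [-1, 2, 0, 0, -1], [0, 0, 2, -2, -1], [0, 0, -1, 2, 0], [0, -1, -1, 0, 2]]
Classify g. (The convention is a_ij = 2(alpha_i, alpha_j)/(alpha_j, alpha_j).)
The matrix has rank 5 with 2's on the diagonal. Reading the off-diagonal entries as Dynkin edges (a single edge where a_ij = a_ji = -1; a double or triple edge where a_ij * a_ji = 2 or 3), the diagram is a chain of 5 nodes with a double edge at one end; the terminal node there is the unique short simple root (B_5). One simple-root ordering that puts it in standard form is (alpha_1, alpha_2, alpha_5, alpha_3, alpha_4). So the algebra is type B_5, i.e. so(11).

B_5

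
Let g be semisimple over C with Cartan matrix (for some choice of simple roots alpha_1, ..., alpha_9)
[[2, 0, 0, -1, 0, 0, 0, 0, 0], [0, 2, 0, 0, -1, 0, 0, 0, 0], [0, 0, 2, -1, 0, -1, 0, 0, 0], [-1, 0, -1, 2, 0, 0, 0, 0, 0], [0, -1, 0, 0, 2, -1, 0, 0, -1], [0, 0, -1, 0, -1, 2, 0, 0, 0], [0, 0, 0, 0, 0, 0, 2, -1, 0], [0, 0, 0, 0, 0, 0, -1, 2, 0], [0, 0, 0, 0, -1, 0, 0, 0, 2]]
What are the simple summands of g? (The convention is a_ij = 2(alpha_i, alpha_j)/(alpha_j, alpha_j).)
The diagram associated to this matrix has two connected components: the simple roots {alpha_7, alpha_8} form a chain of 2 nodes with single edges (A_2), and {alpha_1, alpha_2, alpha_3, alpha_4, alpha_5, alpha_6, alpha_9} form a chain of 5 nodes with a fork of two nodes at one end (D_7). A semisimple Lie algebra decomposes uniquely as the direct sum of simple ideals, one per connected component of its Dynkin diagram, so g ≅ A_2 ⊕ D_7 (dimension 8 + 91 = 99).

type A_2 ⊕ type D_7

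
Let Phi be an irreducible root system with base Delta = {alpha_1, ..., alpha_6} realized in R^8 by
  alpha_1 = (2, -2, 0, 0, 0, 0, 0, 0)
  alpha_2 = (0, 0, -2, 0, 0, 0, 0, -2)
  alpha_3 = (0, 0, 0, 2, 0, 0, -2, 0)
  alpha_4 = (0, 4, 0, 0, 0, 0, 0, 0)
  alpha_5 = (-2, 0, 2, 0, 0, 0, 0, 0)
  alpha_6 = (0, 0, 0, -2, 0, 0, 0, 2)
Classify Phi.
Compute the Cartan integers a_ij = 2(alpha_i, alpha_j)/(alpha_j, alpha_j); the resulting 6x6 Cartan matrix is
[[2, 0, 0, -1, -1, 0], [0, 2, 0, 0, -1, -1], [0, 0, 2, 0, 0, -1], [-2, 0, 0, 2, 0, 0], [-1, -1, 0, 0, 2, 0], [0, -1, -1, 0, 0, 2]].
The roots have two lengths (squared-length ratio 2:1); the short ones are alpha_{1,2,3,5,6}. The associated Dynkin diagram is a chain of 6 nodes with a double edge at one end; the terminal node there is the unique long simple root (C_6), so the type is C_6 (the algebra sp(12)).

C_6 (sp(12))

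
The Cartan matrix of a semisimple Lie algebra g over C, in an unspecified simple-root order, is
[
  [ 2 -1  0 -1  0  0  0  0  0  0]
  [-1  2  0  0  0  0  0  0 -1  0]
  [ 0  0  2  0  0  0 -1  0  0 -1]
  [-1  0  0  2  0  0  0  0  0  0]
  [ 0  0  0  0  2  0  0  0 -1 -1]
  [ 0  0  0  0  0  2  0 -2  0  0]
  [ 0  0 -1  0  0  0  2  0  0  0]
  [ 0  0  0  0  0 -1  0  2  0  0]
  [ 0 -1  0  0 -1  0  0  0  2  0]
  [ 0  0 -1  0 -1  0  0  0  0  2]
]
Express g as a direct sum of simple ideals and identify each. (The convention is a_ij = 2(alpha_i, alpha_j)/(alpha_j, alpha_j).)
The diagram associated to this matrix has two connected components: the simple roots {alpha_1, alpha_2, alpha_3, alpha_4, alpha_5, alpha_7, alpha_9, alpha_10} form a chain of 8 nodes with single edges (A_8), and {alpha_6, alpha_8} form a chain of 2 nodes with a double edge at one end; the terminal node there is the unique short simple root (B_2). A semisimple Lie algebra decomposes uniquely as the direct sum of simple ideals, one per connected component of its Dynkin diagram, so g ≅ A_8 ⊕ B_2 (dimension 80 + 10 = 90).

A_8 ⊕ B_2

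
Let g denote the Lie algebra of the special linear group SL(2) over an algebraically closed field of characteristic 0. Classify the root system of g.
This is sl(2), which has dimension 2^2 - 1 = 3 and rank 2 - 1 = 1 (a Cartan subalgebra is the diagonal traceless matrices). In the classification of classical Lie algebras, the special linear algebra sl(n+1) has type A_n; here n = 1, so the Dynkin diagram is a chain of 1 nodes with single edges (A_1). Hence the type is A_1.

A1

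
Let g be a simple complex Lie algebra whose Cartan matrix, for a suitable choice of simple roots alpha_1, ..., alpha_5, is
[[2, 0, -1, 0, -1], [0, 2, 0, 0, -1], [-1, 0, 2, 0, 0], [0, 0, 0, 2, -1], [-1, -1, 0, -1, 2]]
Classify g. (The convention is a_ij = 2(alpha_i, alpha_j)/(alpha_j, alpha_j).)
The matrix has rank 5 with 2's on the diagonal. Reading the off-diagonal entries as Dynkin edges (a single edge where a_ij = a_ji = -1; a double or triple edge where a_ij * a_ji = 2 or 3), the diagram is a chain of 3 nodes with a fork of two nodes at one end (D_5). One simple-root ordering that puts it in standard form is (alpha_3, alpha_1, alpha_5, alpha_4, alpha_2). So the algebra is type D_5, i.e. so(10).

type D_5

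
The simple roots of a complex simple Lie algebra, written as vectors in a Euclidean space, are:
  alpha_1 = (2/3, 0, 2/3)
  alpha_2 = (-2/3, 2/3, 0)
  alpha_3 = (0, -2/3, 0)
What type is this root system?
Compute the Cartan integers a_ij = 2(alpha_i, alpha_j)/(alpha_j, alpha_j); the resulting 3x3 Cartan matrix is
[[2, -1, 0], [-1, 2, -2], [0, -1, 2]].
The roots have two lengths (squared-length ratio 2:1); the short ones are alpha_{3}. The associated Dynkin diagram is a chain of 3 nodes with a double edge at one end; the terminal node there is the unique short simple root (B_3), so the type is B_3 (the algebra so(7)).

B3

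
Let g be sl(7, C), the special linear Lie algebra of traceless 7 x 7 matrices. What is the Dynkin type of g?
A_6

This is sl(7), which has dimension 7^2 - 1 = 48 and rank 7 - 1 = 6 (a Cartan subalgebra is the diagonal traceless matrices). In the classification of classical Lie algebras, the special linear algebra sl(n+1) has type A_n; here n = 6, so the Dynkin diagram is a chain of 6 nodes with single edges (A_6). Hence the type is A_6.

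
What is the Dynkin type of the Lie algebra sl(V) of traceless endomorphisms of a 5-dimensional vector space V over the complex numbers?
A4

This is sl(5), which has dimension 5^2 - 1 = 24 and rank 5 - 1 = 4 (a Cartan subalgebra is the diagonal traceless matrices). In the classification of classical Lie algebras, the special linear algebra sl(n+1) has type A_n; here n = 4, so the Dynkin diagram is a chain of 4 nodes with single edges (A_4). Hence the type is A_4.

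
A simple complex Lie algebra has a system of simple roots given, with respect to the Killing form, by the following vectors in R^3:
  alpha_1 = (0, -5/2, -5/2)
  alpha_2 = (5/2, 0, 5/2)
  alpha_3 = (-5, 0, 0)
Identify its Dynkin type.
C_3 (sp(6))

Compute the Cartan integers a_ij = 2(alpha_i, alpha_j)/(alpha_j, alpha_j); the resulting 3x3 Cartan matrix is
[[2, -1, 0], [-1, 2, -1], [0, -2, 2]].
The roots have two lengths (squared-length ratio 2:1); the short ones are alpha_{1,2}. The associated Dynkin diagram is a chain of 3 nodes with a double edge at one end; the terminal node there is the unique long simple root (C_3), so the type is C_3 (the algebra sp(6)).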